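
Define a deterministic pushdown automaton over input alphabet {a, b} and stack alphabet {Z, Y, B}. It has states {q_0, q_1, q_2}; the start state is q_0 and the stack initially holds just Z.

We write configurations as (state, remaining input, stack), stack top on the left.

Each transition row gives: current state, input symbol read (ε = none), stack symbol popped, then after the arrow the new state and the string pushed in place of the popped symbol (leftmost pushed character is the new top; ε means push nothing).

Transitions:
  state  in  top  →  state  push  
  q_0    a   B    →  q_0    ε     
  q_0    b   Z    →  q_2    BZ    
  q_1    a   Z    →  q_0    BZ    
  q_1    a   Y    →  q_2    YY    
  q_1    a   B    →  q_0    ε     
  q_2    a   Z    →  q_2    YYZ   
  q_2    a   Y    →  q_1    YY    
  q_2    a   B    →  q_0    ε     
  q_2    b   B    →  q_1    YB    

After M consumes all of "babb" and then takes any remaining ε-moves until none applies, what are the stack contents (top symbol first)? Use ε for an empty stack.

YBZ

(q_0, babb, Z)
  read b, top Z: go to q_2, push BZ → (q_2, abb, BZ)
  read a, top B: go to q_0, push ε → (q_0, bb, Z)
  read b, top Z: go to q_2, push BZ → (q_2, b, BZ)
  read b, top B: go to q_1, push YB → (q_1, ε, YBZ)
All input consumed in state q_1 with stack YBZ.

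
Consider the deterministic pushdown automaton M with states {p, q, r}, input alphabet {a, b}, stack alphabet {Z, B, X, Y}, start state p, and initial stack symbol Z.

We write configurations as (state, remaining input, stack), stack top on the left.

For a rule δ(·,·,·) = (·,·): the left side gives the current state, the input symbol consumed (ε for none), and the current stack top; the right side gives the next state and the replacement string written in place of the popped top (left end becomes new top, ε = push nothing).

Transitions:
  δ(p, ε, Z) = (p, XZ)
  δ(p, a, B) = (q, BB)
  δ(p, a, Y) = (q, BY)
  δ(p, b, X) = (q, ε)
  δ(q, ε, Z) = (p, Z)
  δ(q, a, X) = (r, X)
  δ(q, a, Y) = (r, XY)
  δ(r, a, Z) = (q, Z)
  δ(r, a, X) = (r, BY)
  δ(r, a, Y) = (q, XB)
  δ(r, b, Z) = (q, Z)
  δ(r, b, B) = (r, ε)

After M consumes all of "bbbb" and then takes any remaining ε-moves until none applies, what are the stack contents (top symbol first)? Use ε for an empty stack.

XZ

(p, bbbb, Z)
  ε-move, top Z: go to p, push XZ → (p, bbbb, XZ)
  read b, top X: go to q, push ε → (q, bbb, Z)
  ε-move, top Z: go to p, push Z → (p, bbb, Z)
  ε-move, top Z: go to p, push XZ → (p, bbb, XZ)
  read b, top X: go to q, push ε → (q, bb, Z)
  ε-move, top Z: go to p, push Z → (p, bb, Z)
  ε-move, top Z: go to p, push XZ → (p, bb, XZ)
  read b, top X: go to q, push ε → (q, b, Z)
  ε-move, top Z: go to p, push Z → (p, b, Z)
  ε-move, top Z: go to p, push XZ → (p, b, XZ)
  read b, top X: go to q, push ε → (q, ε, Z)
  ε-move, top Z: go to p, push Z → (p, ε, Z)
  ε-move, top Z: go to p, push XZ → (p, ε, XZ)
All input consumed in state p with stack XZ.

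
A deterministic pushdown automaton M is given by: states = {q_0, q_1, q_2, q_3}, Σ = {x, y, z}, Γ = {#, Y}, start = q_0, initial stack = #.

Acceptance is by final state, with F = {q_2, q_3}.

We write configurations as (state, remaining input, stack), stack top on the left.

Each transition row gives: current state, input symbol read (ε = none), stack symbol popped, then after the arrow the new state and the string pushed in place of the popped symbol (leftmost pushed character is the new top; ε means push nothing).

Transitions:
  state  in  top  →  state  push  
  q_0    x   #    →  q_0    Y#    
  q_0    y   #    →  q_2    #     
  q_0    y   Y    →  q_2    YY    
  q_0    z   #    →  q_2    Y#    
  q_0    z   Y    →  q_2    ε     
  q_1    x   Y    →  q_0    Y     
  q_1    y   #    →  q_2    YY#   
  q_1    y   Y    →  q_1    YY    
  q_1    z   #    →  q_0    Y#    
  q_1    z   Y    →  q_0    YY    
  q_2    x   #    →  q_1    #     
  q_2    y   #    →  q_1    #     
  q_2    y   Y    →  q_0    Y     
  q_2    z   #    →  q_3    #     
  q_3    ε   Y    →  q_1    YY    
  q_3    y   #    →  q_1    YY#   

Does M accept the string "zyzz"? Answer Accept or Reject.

Accept

(q_0, zyzz, #)
  read z, top #: go to q_2, push Y# → (q_2, yzz, Y#)
  read y, top Y: go to q_0, push Y → (q_0, zz, Y#)
  read z, top Y: go to q_2, push ε → (q_2, z, #)
  read z, top #: go to q_3, push # → (q_3, ε, #)
All input consumed; state q_3 ∈ F.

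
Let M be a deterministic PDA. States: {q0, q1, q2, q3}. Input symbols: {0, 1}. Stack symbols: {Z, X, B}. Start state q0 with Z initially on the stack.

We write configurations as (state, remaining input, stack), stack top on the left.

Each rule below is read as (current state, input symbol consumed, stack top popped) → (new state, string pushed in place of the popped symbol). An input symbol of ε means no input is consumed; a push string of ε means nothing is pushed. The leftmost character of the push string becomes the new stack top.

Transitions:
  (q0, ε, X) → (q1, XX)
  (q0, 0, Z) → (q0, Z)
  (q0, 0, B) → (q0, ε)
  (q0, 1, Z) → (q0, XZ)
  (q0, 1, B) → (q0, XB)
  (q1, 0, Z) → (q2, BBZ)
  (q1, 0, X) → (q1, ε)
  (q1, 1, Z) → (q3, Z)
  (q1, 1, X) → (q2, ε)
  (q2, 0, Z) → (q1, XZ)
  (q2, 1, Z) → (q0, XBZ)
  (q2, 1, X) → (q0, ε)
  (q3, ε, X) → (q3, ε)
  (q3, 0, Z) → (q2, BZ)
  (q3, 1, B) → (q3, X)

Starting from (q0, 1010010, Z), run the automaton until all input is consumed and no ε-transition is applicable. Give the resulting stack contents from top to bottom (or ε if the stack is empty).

(q0, 1010010, Z)
  read 1, top Z: go to q0, push XZ → (q0, 010010, XZ)
  ε-move, top X: go to q1, push XX → (q1, 010010, XXZ)
  read 0, top X: go to q1, push ε → (q1, 10010, XZ)
  read 1, top X: go to q2, push ε → (q2, 0010, Z)
  read 0, top Z: go to q1, push XZ → (q1, 010, XZ)
  read 0, top X: go to q1, push ε → (q1, 10, Z)
  read 1, top Z: go to q3, push Z → (q3, 0, Z)
  read 0, top Z: go to q2, push BZ → (q2, ε, BZ)
All input consumed in state q2 with stack BZ.

BZ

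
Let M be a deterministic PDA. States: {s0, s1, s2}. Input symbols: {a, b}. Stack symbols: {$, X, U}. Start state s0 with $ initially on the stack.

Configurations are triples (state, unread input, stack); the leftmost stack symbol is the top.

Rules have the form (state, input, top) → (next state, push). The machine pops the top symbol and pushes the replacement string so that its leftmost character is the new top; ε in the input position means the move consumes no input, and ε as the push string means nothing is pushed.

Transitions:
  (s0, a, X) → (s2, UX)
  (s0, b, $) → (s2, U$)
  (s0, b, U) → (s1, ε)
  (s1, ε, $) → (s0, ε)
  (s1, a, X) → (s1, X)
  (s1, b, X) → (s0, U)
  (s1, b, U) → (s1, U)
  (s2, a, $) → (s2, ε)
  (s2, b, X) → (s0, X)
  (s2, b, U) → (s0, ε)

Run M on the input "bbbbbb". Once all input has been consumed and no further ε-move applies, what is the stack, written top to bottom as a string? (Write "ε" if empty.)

(s0, bbbbbb, $)
  read b, top $: go to s2, push U$ → (s2, bbbbb, U$)
  read b, top U: go to s0, push ε → (s0, bbbb, $)
  read b, top $: go to s2, push U$ → (s2, bbb, U$)
  read b, top U: go to s0, push ε → (s0, bb, $)
  read b, top $: go to s2, push U$ → (s2, b, U$)
  read b, top U: go to s0, push ε → (s0, ε, $)
All input consumed in state s0 with stack $.

$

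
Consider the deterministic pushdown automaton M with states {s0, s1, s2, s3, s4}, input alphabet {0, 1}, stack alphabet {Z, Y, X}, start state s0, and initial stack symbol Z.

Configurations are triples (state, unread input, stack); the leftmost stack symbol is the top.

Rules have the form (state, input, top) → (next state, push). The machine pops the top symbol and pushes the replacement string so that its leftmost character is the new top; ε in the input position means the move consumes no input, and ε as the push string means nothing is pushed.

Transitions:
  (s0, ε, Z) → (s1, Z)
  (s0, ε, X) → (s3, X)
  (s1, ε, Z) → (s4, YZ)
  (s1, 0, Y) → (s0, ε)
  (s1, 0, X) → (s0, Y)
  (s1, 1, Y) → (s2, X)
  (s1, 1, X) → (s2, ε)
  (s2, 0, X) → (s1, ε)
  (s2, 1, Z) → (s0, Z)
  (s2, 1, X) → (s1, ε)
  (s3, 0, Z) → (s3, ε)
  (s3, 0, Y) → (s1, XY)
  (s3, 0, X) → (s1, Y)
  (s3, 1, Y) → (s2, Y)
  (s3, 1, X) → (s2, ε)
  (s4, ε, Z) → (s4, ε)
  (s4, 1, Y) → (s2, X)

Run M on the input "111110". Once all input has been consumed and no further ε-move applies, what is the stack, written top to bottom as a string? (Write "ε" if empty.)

(s0, 111110, Z)
  ε-move, top Z: go to s1, push Z → (s1, 111110, Z)
  ε-move, top Z: go to s4, push YZ → (s4, 111110, YZ)
  read 1, top Y: go to s2, push X → (s2, 11110, XZ)
  read 1, top X: go to s1, push ε → (s1, 1110, Z)
  ε-move, top Z: go to s4, push YZ → (s4, 1110, YZ)
  read 1, top Y: go to s2, push X → (s2, 110, XZ)
  read 1, top X: go to s1, push ε → (s1, 10, Z)
  ε-move, top Z: go to s4, push YZ → (s4, 10, YZ)
  read 1, top Y: go to s2, push X → (s2, 0, XZ)
  read 0, top X: go to s1, push ε → (s1, ε, Z)
  ε-move, top Z: go to s4, push YZ → (s4, ε, YZ)
All input consumed in state s4 with stack YZ.

YZ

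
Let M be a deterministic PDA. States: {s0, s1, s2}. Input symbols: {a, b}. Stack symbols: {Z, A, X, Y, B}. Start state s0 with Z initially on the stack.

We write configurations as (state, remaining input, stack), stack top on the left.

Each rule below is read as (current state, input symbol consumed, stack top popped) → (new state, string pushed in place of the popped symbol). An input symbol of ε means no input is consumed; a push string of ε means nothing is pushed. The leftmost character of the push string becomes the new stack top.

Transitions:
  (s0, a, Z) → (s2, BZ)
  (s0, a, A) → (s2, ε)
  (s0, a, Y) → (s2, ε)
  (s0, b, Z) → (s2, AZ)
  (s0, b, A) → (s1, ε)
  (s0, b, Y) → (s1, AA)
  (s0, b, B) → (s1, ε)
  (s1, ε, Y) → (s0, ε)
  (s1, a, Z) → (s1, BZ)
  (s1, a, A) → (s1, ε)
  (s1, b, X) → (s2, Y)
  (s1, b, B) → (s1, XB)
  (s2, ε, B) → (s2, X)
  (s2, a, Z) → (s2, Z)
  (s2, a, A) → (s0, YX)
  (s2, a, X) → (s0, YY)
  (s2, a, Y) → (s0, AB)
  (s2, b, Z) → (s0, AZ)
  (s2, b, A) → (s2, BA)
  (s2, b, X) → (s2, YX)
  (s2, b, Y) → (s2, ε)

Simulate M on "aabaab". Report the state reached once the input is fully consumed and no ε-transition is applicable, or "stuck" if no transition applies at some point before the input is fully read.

(s0, aabaab, Z) ⊢ (s2, abaab, BZ) ⊢ (s2, abaab, XZ) ⊢ (s0, baab, YYZ) ⊢ (s1, aab, AAYZ) ⊢ (s1, ab, AYZ) ⊢ (s1, b, YZ) ⊢ (s0, b, Z) ⊢ (s2, ε, AZ)
All input consumed; M is in state s2.

s2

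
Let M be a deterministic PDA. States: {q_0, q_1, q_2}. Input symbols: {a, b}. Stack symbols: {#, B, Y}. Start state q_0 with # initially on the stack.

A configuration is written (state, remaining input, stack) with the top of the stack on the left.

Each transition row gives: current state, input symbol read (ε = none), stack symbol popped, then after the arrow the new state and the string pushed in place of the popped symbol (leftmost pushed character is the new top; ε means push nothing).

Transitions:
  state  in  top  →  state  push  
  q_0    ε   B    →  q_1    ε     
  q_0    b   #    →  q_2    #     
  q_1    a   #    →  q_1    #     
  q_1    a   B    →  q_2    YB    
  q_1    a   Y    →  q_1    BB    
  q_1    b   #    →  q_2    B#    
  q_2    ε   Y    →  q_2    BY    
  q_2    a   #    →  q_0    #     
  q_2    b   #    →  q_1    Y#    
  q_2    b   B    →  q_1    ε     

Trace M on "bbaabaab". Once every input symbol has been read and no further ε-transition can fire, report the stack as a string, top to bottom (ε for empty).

YBBBB#

(q_0, bbaabaab, #)
  read b, top #: go to q_2, push # → (q_2, baabaab, #)
  read b, top #: go to q_1, push Y# → (q_1, aabaab, Y#)
  read a, top Y: go to q_1, push BB → (q_1, abaab, BB#)
  read a, top B: go to q_2, push YB → (q_2, baab, YBB#)
  ε-move, top Y: go to q_2, push BY → (q_2, baab, BYBB#)
  read b, top B: go to q_1, push ε → (q_1, aab, YBB#)
  read a, top Y: go to q_1, push BB → (q_1, ab, BBBB#)
  read a, top B: go to q_2, push YB → (q_2, b, YBBBB#)
  ε-move, top Y: go to q_2, push BY → (q_2, b, BYBBBB#)
  read b, top B: go to q_1, push ε → (q_1, ε, YBBBB#)
All input consumed in state q_1 with stack YBBBB#.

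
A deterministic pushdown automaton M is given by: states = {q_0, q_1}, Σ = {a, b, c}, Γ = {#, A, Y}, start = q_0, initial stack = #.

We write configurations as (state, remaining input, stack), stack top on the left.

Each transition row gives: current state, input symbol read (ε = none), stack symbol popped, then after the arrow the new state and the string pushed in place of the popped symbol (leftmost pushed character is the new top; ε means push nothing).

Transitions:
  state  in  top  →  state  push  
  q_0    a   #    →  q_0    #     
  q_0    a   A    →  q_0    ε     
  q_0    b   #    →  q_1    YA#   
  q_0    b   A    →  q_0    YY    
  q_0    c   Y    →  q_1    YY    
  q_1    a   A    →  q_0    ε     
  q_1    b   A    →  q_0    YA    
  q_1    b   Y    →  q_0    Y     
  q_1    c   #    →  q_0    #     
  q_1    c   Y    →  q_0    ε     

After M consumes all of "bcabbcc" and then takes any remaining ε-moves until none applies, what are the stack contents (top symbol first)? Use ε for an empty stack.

YA#

(q_0, bcabbcc, #)
  read b, top #: go to q_1, push YA# → (q_1, cabbcc, YA#)
  read c, top Y: go to q_0, push ε → (q_0, abbcc, A#)
  read a, top A: go to q_0, push ε → (q_0, bbcc, #)
  read b, top #: go to q_1, push YA# → (q_1, bcc, YA#)
  read b, top Y: go to q_0, push Y → (q_0, cc, YA#)
  read c, top Y: go to q_1, push YY → (q_1, c, YYA#)
  read c, top Y: go to q_0, push ε → (q_0, ε, YA#)
All input consumed in state q_0 with stack YA#.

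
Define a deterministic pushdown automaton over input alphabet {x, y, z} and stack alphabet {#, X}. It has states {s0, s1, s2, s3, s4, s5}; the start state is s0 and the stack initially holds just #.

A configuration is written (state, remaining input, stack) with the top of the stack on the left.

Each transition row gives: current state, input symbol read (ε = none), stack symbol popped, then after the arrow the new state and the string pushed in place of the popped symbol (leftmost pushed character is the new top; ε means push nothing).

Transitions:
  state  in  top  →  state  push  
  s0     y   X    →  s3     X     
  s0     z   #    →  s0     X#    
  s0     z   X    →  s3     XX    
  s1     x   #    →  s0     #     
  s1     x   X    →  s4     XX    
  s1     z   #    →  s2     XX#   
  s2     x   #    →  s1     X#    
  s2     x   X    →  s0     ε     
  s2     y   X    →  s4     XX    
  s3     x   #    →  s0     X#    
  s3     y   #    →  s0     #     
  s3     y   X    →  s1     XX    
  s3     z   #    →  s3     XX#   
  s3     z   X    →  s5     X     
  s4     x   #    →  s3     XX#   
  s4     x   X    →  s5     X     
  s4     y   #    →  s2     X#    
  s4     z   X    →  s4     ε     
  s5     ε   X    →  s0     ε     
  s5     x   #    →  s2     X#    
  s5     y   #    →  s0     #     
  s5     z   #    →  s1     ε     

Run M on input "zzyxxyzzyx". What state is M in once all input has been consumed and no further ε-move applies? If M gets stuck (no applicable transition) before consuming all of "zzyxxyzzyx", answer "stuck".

s4

(s0, zzyxxyzzyx, #)
  read z, top #: go to s0, push X# → (s0, zyxxyzzyx, X#)
  read z, top X: go to s3, push XX → (s3, yxxyzzyx, XX#)
  read y, top X: go to s1, push XX → (s1, xxyzzyx, XXX#)
  read x, top X: go to s4, push XX → (s4, xyzzyx, XXXX#)
  read x, top X: go to s5, push X → (s5, yzzyx, XXXX#)
  ε-move, top X: go to s0, push ε → (s0, yzzyx, XXX#)
  read y, top X: go to s3, push X → (s3, zzyx, XXX#)
  read z, top X: go to s5, push X → (s5, zyx, XXX#)
  ε-move, top X: go to s0, push ε → (s0, zyx, XX#)
  read z, top X: go to s3, push XX → (s3, yx, XXX#)
  read y, top X: go to s1, push XX → (s1, x, XXXX#)
  read x, top X: go to s4, push XX → (s4, ε, XXXXX#)
All input consumed; M is in state s4.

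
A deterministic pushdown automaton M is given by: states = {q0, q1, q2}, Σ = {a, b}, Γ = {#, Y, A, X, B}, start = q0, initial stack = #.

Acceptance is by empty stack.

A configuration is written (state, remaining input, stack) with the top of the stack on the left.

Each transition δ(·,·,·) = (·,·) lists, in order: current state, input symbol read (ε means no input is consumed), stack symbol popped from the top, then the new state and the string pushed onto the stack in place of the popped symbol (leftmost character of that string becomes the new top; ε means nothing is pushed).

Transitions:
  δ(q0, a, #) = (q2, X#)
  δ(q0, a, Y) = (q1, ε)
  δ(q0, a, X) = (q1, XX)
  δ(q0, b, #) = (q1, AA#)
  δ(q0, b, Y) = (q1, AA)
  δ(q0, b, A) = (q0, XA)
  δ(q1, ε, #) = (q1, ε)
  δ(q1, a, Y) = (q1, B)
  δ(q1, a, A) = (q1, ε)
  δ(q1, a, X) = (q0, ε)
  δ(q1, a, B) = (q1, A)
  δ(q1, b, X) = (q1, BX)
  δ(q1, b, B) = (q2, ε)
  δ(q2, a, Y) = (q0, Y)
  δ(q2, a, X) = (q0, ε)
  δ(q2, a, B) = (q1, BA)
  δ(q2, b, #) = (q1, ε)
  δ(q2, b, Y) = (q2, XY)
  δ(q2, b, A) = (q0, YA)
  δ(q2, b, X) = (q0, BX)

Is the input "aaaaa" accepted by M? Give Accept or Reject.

(q0, aaaaa, #)
  read a, top #: go to q2, push X# → (q2, aaaa, X#)
  read a, top X: go to q0, push ε → (q0, aaa, #)
  read a, top #: go to q2, push X# → (q2, aa, X#)
  read a, top X: go to q0, push ε → (q0, a, #)
  read a, top #: go to q2, push X# → (q2, ε, X#)
All input consumed; stack is X#, not empty, and no further ε-move applies.

Reject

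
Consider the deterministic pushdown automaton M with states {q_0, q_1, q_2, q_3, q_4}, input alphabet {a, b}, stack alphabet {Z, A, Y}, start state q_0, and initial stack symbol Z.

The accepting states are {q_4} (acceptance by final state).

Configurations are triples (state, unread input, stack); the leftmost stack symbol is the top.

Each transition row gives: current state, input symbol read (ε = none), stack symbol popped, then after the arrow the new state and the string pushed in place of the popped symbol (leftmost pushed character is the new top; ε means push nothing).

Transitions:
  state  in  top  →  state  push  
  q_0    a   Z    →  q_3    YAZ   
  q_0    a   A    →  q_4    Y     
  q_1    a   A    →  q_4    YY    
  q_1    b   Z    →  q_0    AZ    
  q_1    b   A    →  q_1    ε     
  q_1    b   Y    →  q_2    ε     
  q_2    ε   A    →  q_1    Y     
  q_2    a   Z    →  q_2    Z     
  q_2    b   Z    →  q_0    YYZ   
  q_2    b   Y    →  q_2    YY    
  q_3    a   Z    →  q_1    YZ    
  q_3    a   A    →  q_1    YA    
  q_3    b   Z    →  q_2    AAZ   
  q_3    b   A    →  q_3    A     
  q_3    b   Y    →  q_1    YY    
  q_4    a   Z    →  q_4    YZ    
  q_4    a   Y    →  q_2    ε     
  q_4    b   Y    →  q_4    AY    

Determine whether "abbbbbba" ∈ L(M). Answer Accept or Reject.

(q_0, abbbbbba, Z)
  read a, top Z: go to q_3, push YAZ → (q_3, bbbbbba, YAZ)
  read b, top Y: go to q_1, push YY → (q_1, bbbbba, YYAZ)
  read b, top Y: go to q_2, push ε → (q_2, bbbba, YAZ)
  read b, top Y: go to q_2, push YY → (q_2, bbba, YYAZ)
  read b, top Y: go to q_2, push YY → (q_2, bba, YYYAZ)
  read b, top Y: go to q_2, push YY → (q_2, ba, YYYYAZ)
  read b, top Y: go to q_2, push YY → (q_2, a, YYYYYAZ)
No transition applies at (q_2, a, YYYYYAZ); input not fully consumed.

Reject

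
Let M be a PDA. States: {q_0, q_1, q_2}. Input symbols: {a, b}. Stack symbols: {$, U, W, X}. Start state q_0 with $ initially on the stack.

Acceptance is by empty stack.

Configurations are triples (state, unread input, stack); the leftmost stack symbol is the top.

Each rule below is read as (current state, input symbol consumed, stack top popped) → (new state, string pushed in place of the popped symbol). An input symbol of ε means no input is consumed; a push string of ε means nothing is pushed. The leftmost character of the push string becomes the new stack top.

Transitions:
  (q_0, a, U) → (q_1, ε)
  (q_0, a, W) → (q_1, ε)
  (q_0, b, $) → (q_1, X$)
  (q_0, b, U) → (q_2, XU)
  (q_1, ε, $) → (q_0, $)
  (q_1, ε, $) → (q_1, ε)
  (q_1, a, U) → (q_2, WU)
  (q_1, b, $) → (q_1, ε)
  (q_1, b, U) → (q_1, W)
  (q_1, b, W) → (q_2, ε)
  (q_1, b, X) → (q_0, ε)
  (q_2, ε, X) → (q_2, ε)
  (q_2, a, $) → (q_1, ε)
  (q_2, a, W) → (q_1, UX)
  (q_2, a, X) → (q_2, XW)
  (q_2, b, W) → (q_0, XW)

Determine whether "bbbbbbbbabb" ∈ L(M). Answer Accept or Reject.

Reject

No computation consumes all input and empties the stack.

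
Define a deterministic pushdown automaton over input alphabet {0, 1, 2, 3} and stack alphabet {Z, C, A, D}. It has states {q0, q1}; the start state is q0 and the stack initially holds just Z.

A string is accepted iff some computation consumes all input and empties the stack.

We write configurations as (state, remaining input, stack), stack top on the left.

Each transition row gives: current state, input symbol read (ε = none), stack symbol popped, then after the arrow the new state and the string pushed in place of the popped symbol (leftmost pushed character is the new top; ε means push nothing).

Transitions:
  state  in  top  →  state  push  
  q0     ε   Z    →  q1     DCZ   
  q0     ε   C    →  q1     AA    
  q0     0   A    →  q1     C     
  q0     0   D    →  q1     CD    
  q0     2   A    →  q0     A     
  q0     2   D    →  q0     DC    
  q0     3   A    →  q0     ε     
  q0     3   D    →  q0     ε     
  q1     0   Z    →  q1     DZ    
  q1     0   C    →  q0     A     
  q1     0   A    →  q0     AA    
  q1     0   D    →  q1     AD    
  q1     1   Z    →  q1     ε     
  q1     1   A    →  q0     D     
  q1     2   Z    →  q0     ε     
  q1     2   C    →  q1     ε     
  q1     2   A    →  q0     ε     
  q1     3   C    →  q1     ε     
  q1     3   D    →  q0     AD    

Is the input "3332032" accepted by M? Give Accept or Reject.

(q0, 3332032, Z)
  ε-move, top Z: go to q1, push DCZ → (q1, 3332032, DCZ)
  read 3, top D: go to q0, push AD → (q0, 332032, ADCZ)
  read 3, top A: go to q0, push ε → (q0, 32032, DCZ)
  read 3, top D: go to q0, push ε → (q0, 2032, CZ)
  ε-move, top C: go to q1, push AA → (q1, 2032, AAZ)
  read 2, top A: go to q0, push ε → (q0, 032, AZ)
  read 0, top A: go to q1, push C → (q1, 32, CZ)
  read 3, top C: go to q1, push ε → (q1, 2, Z)
  read 2, top Z: go to q0, push ε → (q0, ε, ε)
All input consumed and the stack is empty.

Accept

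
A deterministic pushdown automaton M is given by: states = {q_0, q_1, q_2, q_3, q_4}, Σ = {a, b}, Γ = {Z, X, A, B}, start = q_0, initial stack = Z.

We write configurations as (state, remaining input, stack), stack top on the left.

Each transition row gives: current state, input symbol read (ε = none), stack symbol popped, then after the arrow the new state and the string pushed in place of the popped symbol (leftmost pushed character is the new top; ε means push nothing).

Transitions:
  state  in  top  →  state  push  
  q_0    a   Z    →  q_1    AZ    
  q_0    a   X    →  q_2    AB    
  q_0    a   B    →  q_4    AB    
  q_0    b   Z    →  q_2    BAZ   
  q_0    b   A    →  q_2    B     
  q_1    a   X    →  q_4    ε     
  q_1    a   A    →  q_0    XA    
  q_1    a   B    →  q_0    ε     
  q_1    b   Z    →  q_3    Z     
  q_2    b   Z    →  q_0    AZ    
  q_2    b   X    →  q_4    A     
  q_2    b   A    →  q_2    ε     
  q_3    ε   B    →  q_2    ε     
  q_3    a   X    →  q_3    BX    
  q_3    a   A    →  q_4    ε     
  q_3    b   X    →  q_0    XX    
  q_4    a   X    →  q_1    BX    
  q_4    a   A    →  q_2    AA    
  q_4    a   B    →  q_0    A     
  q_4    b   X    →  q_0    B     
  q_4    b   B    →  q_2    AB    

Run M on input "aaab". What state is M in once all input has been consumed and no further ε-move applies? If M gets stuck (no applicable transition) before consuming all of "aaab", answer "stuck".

(q_0, aaab, Z)
  read a, top Z: go to q_1, push AZ → (q_1, aab, AZ)
  read a, top A: go to q_0, push XA → (q_0, ab, XAZ)
  read a, top X: go to q_2, push AB → (q_2, b, ABAZ)
  read b, top A: go to q_2, push ε → (q_2, ε, BAZ)
All input consumed; M is in state q_2.

q_2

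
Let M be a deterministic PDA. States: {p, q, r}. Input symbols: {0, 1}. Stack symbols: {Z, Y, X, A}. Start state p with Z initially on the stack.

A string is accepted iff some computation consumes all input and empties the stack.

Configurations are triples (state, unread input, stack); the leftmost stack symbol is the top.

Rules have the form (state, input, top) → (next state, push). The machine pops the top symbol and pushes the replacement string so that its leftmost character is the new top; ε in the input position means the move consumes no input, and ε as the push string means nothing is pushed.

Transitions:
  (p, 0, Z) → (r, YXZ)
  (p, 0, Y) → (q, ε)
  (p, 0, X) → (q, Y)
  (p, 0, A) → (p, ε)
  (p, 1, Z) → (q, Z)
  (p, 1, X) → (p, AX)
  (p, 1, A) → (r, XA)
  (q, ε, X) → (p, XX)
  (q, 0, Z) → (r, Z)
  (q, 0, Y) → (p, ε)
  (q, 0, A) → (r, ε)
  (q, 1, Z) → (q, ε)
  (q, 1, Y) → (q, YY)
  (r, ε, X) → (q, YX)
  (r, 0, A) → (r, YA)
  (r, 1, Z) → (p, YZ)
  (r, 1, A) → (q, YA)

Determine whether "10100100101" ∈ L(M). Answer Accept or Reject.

Accept

(p, 10100100101, Z)
  read 1, top Z: go to q, push Z → (q, 0100100101, Z)
  read 0, top Z: go to r, push Z → (r, 100100101, Z)
  read 1, top Z: go to p, push YZ → (p, 00100101, YZ)
  read 0, top Y: go to q, push ε → (q, 0100101, Z)
  read 0, top Z: go to r, push Z → (r, 100101, Z)
  read 1, top Z: go to p, push YZ → (p, 00101, YZ)
  read 0, top Y: go to q, push ε → (q, 0101, Z)
  read 0, top Z: go to r, push Z → (r, 101, Z)
  read 1, top Z: go to p, push YZ → (p, 01, YZ)
  read 0, top Y: go to q, push ε → (q, 1, Z)
  read 1, top Z: go to q, push ε → (q, ε, ε)
All input consumed and the stack is empty.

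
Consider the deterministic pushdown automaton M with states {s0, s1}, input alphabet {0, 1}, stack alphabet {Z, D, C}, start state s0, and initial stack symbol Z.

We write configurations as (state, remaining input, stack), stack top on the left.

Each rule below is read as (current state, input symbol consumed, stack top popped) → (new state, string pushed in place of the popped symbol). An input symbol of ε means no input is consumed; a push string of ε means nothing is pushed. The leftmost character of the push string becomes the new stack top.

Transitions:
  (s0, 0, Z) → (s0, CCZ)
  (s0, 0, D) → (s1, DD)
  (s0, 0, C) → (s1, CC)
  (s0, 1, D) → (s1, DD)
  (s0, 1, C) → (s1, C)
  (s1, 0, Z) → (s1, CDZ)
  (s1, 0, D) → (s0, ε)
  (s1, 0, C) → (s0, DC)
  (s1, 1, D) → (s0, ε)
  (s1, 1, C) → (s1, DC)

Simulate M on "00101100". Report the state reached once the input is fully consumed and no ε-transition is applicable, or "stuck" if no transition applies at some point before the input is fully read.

(s0, 00101100, Z) ⊢ (s0, 0101100, CCZ) ⊢ (s1, 101100, CCCZ) ⊢ (s1, 01100, DCCCZ) ⊢ (s0, 1100, CCCZ) ⊢ (s1, 100, CCCZ) ⊢ (s1, 00, DCCCZ) ⊢ (s0, 0, CCCZ) ⊢ (s1, ε, CCCCZ)
All input consumed; M is in state s1.

s1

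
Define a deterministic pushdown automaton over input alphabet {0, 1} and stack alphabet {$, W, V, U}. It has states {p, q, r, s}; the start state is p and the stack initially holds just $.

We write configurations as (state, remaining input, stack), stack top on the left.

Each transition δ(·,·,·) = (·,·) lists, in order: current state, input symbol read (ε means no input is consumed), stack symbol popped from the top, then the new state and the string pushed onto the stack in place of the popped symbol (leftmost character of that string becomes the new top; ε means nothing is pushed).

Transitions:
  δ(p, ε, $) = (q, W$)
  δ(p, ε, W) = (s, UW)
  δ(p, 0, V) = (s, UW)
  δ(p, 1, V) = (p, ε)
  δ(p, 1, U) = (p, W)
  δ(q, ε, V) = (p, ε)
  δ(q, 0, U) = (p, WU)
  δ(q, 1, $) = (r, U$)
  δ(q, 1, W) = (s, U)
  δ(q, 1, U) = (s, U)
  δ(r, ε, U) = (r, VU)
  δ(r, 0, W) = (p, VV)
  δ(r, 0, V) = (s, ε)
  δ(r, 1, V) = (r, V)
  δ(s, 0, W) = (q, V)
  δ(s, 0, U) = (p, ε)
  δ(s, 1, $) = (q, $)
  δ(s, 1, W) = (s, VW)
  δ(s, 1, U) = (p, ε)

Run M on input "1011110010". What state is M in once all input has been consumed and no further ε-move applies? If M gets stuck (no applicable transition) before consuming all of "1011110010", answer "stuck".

stuck

(p, 1011110010, $) ⊢ (q, 1011110010, W$) ⊢ (s, 011110010, U$) ⊢ (p, 11110010, $) ⊢ (q, 11110010, W$) ⊢ (s, 1110010, U$) ⊢ (p, 110010, $) ⊢ (q, 110010, W$) ⊢ (s, 10010, U$) ⊢ (p, 0010, $) ⊢ (q, 0010, W$)
No transition for (q, 0, top W); M blocks with input 0010 remaining.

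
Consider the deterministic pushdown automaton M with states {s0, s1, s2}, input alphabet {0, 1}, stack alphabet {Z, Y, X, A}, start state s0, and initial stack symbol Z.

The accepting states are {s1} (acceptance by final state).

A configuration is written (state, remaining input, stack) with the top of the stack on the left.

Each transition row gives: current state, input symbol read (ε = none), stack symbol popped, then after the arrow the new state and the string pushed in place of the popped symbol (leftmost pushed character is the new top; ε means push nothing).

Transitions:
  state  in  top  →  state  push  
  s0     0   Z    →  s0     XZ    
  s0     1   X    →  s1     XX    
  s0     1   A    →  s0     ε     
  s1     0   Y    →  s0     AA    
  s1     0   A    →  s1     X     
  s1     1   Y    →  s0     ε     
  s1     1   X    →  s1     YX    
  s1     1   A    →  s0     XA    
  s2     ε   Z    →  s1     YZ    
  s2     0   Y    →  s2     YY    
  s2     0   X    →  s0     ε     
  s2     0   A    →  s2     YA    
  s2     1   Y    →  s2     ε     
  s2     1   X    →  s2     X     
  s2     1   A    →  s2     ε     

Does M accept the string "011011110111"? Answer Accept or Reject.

Accept

(s0, 011011110111, Z)
  read 0, top Z: go to s0, push XZ → (s0, 11011110111, XZ)
  read 1, top X: go to s1, push XX → (s1, 1011110111, XXZ)
  read 1, top X: go to s1, push YX → (s1, 011110111, YXXZ)
  read 0, top Y: go to s0, push AA → (s0, 11110111, AAXXZ)
  read 1, top A: go to s0, push ε → (s0, 1110111, AXXZ)
  read 1, top A: go to s0, push ε → (s0, 110111, XXZ)
  read 1, top X: go to s1, push XX → (s1, 10111, XXXZ)
  read 1, top X: go to s1, push YX → (s1, 0111, YXXXZ)
  read 0, top Y: go to s0, push AA → (s0, 111, AAXXXZ)
  read 1, top A: go to s0, push ε → (s0, 11, AXXXZ)
  read 1, top A: go to s0, push ε → (s0, 1, XXXZ)
  read 1, top X: go to s1, push XX → (s1, ε, XXXXZ)
All input consumed; state s1 ∈ F.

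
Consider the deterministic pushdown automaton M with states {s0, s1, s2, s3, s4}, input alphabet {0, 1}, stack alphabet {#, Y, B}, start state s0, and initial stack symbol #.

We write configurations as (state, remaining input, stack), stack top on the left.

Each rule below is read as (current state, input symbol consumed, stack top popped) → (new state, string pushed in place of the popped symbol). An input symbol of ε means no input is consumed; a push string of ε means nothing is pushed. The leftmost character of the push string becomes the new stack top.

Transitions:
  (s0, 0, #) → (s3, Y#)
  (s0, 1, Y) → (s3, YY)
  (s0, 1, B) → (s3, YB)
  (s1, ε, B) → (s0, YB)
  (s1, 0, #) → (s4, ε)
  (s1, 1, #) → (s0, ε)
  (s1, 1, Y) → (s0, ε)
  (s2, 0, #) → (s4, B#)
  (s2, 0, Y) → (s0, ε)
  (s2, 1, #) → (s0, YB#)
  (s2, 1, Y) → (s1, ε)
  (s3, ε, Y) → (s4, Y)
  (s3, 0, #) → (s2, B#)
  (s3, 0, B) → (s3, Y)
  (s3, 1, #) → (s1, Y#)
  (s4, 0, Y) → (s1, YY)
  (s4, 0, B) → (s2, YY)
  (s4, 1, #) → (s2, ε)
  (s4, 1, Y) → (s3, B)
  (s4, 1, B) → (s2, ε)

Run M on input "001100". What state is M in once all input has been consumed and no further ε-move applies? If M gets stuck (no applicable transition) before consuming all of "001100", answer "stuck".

stuck

(s0, 001100, #)
  read 0, top #: go to s3, push Y# → (s3, 01100, Y#)
  ε-move, top Y: go to s4, push Y → (s4, 01100, Y#)
  read 0, top Y: go to s1, push YY → (s1, 1100, YY#)
  read 1, top Y: go to s0, push ε → (s0, 100, Y#)
  read 1, top Y: go to s3, push YY → (s3, 00, YY#)
  ε-move, top Y: go to s4, push Y → (s4, 00, YY#)
  read 0, top Y: go to s1, push YY → (s1, 0, YYY#)
No transition for (s1, 0, top Y); M blocks with input 0 remaining.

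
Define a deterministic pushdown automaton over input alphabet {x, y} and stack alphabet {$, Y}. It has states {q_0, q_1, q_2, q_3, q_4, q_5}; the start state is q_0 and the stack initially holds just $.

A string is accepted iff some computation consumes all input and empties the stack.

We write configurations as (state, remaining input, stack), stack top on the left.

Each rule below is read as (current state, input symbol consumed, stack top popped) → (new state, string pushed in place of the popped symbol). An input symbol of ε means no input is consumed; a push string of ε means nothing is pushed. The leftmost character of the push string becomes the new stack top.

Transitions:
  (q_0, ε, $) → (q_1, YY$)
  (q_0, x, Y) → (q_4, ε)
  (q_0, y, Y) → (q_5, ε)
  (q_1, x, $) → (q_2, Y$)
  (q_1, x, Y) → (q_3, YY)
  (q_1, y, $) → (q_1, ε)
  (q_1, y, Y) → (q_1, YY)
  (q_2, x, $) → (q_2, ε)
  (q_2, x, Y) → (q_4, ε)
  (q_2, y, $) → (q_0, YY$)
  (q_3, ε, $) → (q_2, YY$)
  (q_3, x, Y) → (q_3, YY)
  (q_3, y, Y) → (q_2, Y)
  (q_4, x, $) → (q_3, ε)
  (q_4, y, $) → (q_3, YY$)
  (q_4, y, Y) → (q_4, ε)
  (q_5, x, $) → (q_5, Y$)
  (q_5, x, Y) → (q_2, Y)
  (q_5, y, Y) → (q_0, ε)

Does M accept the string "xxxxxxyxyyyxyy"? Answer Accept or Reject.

(q_0, xxxxxxyxyyyxyy, $)
  ε-move, top $: go to q_1, push YY$ → (q_1, xxxxxxyxyyyxyy, YY$)
  read x, top Y: go to q_3, push YY → (q_3, xxxxxyxyyyxyy, YYY$)
  read x, top Y: go to q_3, push YY → (q_3, xxxxyxyyyxyy, YYYY$)
  read x, top Y: go to q_3, push YY → (q_3, xxxyxyyyxyy, YYYYY$)
  read x, top Y: go to q_3, push YY → (q_3, xxyxyyyxyy, YYYYYY$)
  read x, top Y: go to q_3, push YY → (q_3, xyxyyyxyy, YYYYYYY$)
  read x, top Y: go to q_3, push YY → (q_3, yxyyyxyy, YYYYYYYY$)
  read y, top Y: go to q_2, push Y → (q_2, xyyyxyy, YYYYYYYY$)
  read x, top Y: go to q_4, push ε → (q_4, yyyxyy, YYYYYYY$)
  read y, top Y: go to q_4, push ε → (q_4, yyxyy, YYYYYY$)
  read y, top Y: go to q_4, push ε → (q_4, yxyy, YYYYY$)
  read y, top Y: go to q_4, push ε → (q_4, xyy, YYYY$)
No transition applies at (q_4, xyy, YYYY$); input not fully consumed.

Reject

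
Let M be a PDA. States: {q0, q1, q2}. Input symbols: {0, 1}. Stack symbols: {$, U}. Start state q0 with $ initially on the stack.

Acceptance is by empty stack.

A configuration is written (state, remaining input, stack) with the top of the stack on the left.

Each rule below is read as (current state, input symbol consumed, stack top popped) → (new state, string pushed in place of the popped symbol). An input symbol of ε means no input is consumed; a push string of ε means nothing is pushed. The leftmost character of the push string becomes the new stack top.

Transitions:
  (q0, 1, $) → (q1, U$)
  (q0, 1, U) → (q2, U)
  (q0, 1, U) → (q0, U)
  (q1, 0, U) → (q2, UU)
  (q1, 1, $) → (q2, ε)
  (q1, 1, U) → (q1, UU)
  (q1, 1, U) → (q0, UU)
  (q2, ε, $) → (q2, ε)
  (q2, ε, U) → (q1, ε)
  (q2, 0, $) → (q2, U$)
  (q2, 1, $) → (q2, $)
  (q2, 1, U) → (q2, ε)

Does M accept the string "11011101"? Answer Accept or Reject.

One accepting computation: (q0, 11011101, $) ⊢ (q1, 1011101, U$) ⊢ (q1, 011101, UU$) ⊢ (q2, 11101, UUU$) ⊢ (q2, 1101, UU$) ⊢ (q2, 101, U$) ⊢ (q2, 01, $) ⊢ (q2, 1, U$) ⊢ (q1, 1, $) ⊢ (q2, ε, ε)
All input consumed and the stack is empty.

Accept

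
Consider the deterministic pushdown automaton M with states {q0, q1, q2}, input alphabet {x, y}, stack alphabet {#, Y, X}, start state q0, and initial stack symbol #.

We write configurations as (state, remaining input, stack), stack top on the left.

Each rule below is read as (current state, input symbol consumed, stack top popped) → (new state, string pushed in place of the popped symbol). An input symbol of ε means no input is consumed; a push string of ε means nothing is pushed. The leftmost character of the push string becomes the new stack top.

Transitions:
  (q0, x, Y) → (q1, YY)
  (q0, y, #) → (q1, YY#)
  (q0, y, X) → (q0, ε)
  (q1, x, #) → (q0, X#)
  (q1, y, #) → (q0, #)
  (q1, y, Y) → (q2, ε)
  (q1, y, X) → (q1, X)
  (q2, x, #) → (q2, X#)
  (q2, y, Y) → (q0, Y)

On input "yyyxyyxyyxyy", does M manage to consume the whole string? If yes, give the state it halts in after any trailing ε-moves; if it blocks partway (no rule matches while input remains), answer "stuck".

q0

(q0, yyyxyyxyyxyy, #) ⊢ (q1, yyxyyxyyxyy, YY#) ⊢ (q2, yxyyxyyxyy, Y#) ⊢ (q0, xyyxyyxyy, Y#) ⊢ (q1, yyxyyxyy, YY#) ⊢ (q2, yxyyxyy, Y#) ⊢ (q0, xyyxyy, Y#) ⊢ (q1, yyxyy, YY#) ⊢ (q2, yxyy, Y#) ⊢ (q0, xyy, Y#) ⊢ (q1, yy, YY#) ⊢ (q2, y, Y#) ⊢ (q0, ε, Y#)
All input consumed; M is in state q0.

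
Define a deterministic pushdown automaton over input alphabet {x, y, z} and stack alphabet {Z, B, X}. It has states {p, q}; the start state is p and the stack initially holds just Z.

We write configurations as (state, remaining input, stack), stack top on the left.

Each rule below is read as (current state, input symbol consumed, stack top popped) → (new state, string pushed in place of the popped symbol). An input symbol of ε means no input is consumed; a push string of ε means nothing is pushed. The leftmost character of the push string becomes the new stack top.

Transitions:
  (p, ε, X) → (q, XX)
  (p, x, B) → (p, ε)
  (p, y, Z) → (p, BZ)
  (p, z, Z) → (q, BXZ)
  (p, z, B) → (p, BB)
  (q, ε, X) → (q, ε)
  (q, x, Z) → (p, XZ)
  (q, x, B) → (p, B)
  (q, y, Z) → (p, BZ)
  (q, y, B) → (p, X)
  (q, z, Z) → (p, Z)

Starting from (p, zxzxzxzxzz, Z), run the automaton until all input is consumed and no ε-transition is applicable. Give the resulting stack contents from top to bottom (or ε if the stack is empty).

(p, zxzxzxzxzz, Z)
  read z, top Z: go to q, push BXZ → (q, xzxzxzxzz, BXZ)
  read x, top B: go to p, push B → (p, zxzxzxzz, BXZ)
  read z, top B: go to p, push BB → (p, xzxzxzz, BBXZ)
  read x, top B: go to p, push ε → (p, zxzxzz, BXZ)
  read z, top B: go to p, push BB → (p, xzxzz, BBXZ)
  read x, top B: go to p, push ε → (p, zxzz, BXZ)
  read z, top B: go to p, push BB → (p, xzz, BBXZ)
  read x, top B: go to p, push ε → (p, zz, BXZ)
  read z, top B: go to p, push BB → (p, z, BBXZ)
  read z, top B: go to p, push BB → (p, ε, BBBXZ)
All input consumed in state p with stack BBBXZ.

BBBXZ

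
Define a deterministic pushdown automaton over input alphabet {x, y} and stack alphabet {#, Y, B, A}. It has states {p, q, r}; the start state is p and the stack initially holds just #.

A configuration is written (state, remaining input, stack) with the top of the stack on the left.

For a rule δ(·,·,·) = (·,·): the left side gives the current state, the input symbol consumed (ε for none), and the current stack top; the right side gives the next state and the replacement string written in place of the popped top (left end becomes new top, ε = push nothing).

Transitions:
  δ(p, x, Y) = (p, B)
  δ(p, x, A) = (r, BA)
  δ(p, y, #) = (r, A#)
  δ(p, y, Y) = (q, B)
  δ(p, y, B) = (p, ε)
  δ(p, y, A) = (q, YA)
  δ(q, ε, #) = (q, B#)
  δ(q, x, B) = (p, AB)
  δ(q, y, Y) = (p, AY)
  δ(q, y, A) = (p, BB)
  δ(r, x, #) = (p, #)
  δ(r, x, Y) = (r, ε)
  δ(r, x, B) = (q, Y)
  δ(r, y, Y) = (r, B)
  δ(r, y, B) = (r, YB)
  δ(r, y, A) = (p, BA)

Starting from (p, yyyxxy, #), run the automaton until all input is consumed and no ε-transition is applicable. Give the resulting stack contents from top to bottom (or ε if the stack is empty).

(p, yyyxxy, #)
  read y, top #: go to r, push A# → (r, yyxxy, A#)
  read y, top A: go to p, push BA → (p, yxxy, BA#)
  read y, top B: go to p, push ε → (p, xxy, A#)
  read x, top A: go to r, push BA → (r, xy, BA#)
  read x, top B: go to q, push Y → (q, y, YA#)
  read y, top Y: go to p, push AY → (p, ε, AYA#)
All input consumed in state p with stack AYA#.

AYA#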